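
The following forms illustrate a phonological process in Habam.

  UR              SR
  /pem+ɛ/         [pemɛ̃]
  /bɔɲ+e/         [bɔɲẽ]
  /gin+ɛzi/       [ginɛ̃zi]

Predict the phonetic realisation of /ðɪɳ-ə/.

[ðɪɳə̃]

The data show progressive nasality assimilation (vowel nasalisation): /ɛ/ → [ɛ̃] after /m/; /e/ → [ẽ] after /ɲ/; /ɛ/ → [ɛ̃] after /n/ — a vowel is nasalised by an immediately preceding nasal consonant.
/ə/ sits next to the nasal /ɳ/ and is therefore nasalised to [ə̃].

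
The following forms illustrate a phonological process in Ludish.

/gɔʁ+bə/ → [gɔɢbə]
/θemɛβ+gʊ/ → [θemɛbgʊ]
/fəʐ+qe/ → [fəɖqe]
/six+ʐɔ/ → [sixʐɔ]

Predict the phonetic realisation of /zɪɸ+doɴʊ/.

[zɪpdoɴʊ]

The data show regressive manner assimilation: /ʁ/ → [ɢ] before /b/; /β/ → [b] before /g/; /ʐ/ → [ɖ] before /q/. In each pair only manner changes, matching the following consonant, while place and voice stay constant.
No alternation appears in [sixʐɔ]: there the adjacent consonants already agree in manner (/x/ and /ʐ/ are both fricatives), so this form is consistent with the same rule.
/ɸ/ is a voiceless bilabial fricative. The following trigger /d/ is a stop, so /ɸ/ must become a stop as well.
A voiceless bilabial stop is [p], so the surface segment is [p].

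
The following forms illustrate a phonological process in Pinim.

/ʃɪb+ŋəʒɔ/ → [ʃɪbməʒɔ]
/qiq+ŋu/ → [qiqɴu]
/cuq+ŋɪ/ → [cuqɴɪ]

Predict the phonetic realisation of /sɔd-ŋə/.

[sɔdnə]

The data show progressive place assimilation: /ŋ/ → [m] after /b/; /ŋ/ → [ɴ] after /q/. In each pair only place changes, matching the preceding consonant, while manner and voice stay constant.
/ŋ/ is a voiced velar nasal. The preceding trigger /d/ is alveolar, so /ŋ/ must become alveolar as well.
A voiced alveolar nasal is [n], so the surface segment is [n].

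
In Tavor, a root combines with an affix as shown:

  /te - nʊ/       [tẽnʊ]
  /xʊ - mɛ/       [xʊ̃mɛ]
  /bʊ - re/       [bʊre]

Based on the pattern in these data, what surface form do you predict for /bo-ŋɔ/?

[bõŋɔ]

The data show regressive nasality assimilation (vowel nasalisation): /e/ → [ẽ] before /n/; /ʊ/ → [ʊ̃] before /m/ — a vowel is nasalised by an immediately following nasal consonant.
No change occurs in [bʊre] because the vowel at the boundary is adjacent to an oral consonant, not a nasal (/ʊ/ next to /r/).
The vowel /o/ is adjacent to the following nasal /ŋ/, so it acquires [+nasal] and surfaces as [õ].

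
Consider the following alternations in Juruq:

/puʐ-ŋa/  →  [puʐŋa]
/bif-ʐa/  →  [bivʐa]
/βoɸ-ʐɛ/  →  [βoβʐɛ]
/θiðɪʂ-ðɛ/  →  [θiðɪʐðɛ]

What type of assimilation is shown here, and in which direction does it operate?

The segment that alternates is /f/, which surfaces as [v] when adjacent to /ʐ/.
The change voiceless → voiced matches the voicing of the following /ʐ/, identifying this as voicing assimilation.
Place and manner are unchanged, so the assimilation is partial, not total.
Checking the remaining alternations: /ɸ/ → [β] before /ʐ/ (voiceless → voiced, matching voiced); /ʂ/ → [ʐ] before /ð/ (voiceless → voiced, matching voiced) — only voicing changes, and always toward the following segment.
No alternation appears in [puʐŋa]: there the adjacent consonants already agree in voicing (/ʐ/ and /ŋ/ are both voiced), so this form is consistent with the same rule.
The trigger is the following segment, so the direction is regressive (anticipatory).

regressive voicing assimilation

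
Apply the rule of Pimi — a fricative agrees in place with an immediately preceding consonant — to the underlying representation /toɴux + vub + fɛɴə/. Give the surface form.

/v/ is a voiced labiodental fricative. The preceding trigger /x/ is velar, so /v/ must become velar as well.
Changing only its place to velar gives [ɣ] — the voiced velar fricative.
At the second juncture, /f/ likewise becomes [ɸ] adjacent to /b/.

[toɴuxɣubɸɛɴə]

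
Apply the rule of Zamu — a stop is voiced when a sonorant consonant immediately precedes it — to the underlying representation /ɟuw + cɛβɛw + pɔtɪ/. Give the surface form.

/c/ is a voiceless palatal stop. The preceding trigger /w/ is voiced, so /c/ must become voiced as well.
Changing only its voicing to voiced gives [ɟ] — the voiced palatal stop.
At the second juncture, /p/ likewise becomes [b] adjacent to /w/.

[ɟuwɟɛβɛwbɔtɪ]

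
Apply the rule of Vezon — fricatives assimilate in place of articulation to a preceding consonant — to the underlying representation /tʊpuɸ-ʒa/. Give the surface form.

[tʊpuɸβa]

The rule targets /ʒ/ (voiced postalveolar fricative), which sits after the trigger /ɸ/ (bilabial).
A voiced bilabial fricative is [β], so the surface segment is [β].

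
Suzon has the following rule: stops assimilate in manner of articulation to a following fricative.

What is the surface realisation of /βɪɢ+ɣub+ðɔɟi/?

/ɢ/ is a voiced uvular stop. The following trigger /ɣ/ is a fricative, so /ɢ/ must become a fricative as well.
A voiced uvular fricative is [ʁ], so the surface segment is [ʁ].
The same rule applies at the second boundary: /b/ → [β] next to /ð/.

[βɪʁɣuβðɔɟi]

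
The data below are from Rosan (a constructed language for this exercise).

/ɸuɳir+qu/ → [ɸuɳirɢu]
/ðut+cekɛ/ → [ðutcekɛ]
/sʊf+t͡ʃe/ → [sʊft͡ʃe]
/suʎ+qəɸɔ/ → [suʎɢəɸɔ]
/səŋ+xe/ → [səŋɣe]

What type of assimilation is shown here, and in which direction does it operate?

Comparing underlying and surface forms, /q/ → [ɢ] is the alternation; the neighbouring /r/ is constant.
The change voiceless → voiced matches the voicing of the preceding /r/, identifying this as voicing assimilation.
Place and manner are unchanged, so the assimilation is partial, not total.
Checking the remaining alternations: /q/ → [ɢ] after /ʎ/ (voiceless → voiced, matching voiced); /x/ → [ɣ] after /ŋ/ (voiceless → voiced, matching voiced) — only voicing changes, and always toward the preceding segment.
No alternation appears in [ðutcekɛ], [sʊft͡ʃe]: there the adjacent consonants already agree in voicing (/c/ and /t/ are both voiceless; /t͡ʃ/ and /f/ are both voiceless), so these forms are consistent with the same rule.
The trigger is the preceding segment, so the direction is progressive (perseverative).

progressive voicing assimilation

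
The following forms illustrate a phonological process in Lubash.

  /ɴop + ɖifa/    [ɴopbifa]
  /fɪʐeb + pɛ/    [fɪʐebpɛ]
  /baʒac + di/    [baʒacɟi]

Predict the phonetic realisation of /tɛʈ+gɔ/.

[tɛʈɖɔ]

The data show progressive place assimilation: /ɖ/ → [b] after /p/; /d/ → [ɟ] after /c/. In each pair only place changes, matching the preceding consonant, while manner and voice stay constant.
No alternation appears in [fɪʐebpɛ]: there the adjacent consonants already agree in place (/p/ and /b/ are both bilabial), so this form is consistent with the same rule.
/g/ is a voiced velar stop. The preceding trigger /ʈ/ is retroflex, so /g/ must become retroflex as well.
A voiced retroflex stop is [ɖ], so the surface segment is [ɖ].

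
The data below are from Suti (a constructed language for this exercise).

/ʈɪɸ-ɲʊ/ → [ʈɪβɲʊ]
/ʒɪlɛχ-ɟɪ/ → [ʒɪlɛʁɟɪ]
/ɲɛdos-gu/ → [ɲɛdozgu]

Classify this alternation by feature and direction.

regressive voicing assimilation

Comparing underlying and surface forms, /ɸ/ → [β] is the alternation; the neighbouring /ɲ/ is constant.
The change voiceless → voiced matches the voicing of the following /ɲ/, identifying this as voicing assimilation.
Place and manner are unchanged, so the assimilation is partial, not total.
The same holds elsewhere in the data: /χ/ → [ʁ] before /ɟ/ (voiceless → voiced, matching voiced); /s/ → [z] before /g/ (voiceless → voiced, matching voiced) — only voicing changes, and always toward the following segment.
Since the segment that changes precedes the conditioning segment, the assimilation is regressive.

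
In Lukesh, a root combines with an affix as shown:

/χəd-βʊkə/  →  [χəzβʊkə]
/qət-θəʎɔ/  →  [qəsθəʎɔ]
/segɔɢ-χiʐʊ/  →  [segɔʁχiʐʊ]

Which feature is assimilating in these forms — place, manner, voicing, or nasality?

manner

Comparing underlying and surface forms, /d/ → [z] is the alternation; the neighbouring /β/ is constant.
/d/ is a stop while /β/ is a fricative; the output [z] is a fricative, matching the trigger — so the feature that spreads is manner.
Checking the remaining alternations: /t/ → [s] before /θ/ (stop → fricative, matching a fricative); /ɢ/ → [ʁ] before /χ/ (stop → fricative, matching a fricative) — only manner changes, and always toward the following segment.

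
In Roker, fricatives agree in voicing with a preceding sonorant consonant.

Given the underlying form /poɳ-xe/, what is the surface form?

/x/ is a voiceless velar fricative. The preceding trigger /ɳ/ is voiced, so /x/ must become voiced as well.
The voiced velar fricative is [ɣ], so /x/ → [ɣ].

[poɳɣe]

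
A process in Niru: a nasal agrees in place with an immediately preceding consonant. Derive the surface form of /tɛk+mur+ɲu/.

The rule targets /m/ (voiced bilabial nasal), which sits after the trigger /k/ (velar).
Changing only its place to velar gives [ŋ] — the voiced velar nasal.
At the second juncture, /ɲ/ likewise becomes [n] adjacent to /r/.

[tɛkŋurnu]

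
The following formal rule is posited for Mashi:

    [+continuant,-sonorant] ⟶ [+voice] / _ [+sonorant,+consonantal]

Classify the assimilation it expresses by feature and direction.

The structural change is [+voice], and the conditioning segment [+sonorant,+consonantal] (a sonorant consonant) is itself voiced, so the target comes to share the voicing of its neighbour — voicing assimilation.
Since the environment is written after the underscore, the trigger follows the target; the direction is regressive.

regressive voicing assimilation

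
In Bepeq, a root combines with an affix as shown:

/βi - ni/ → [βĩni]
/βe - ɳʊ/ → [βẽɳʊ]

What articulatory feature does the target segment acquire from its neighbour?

nasality

The vowel /i/ surfaces as nasalised [ĩ] next to the following nasal /n/ — it has acquired the [+nasal] feature of its neighbour.
Likewise in the remaining data: /e/ → [ẽ] before /ɳ/ — each time a vowel is nasalised next to a following nasal.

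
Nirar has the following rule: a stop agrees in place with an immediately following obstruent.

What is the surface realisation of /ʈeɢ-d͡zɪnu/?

[ʈedd͡zɪnu]

/ɢ/ is a voiced uvular stop. The following trigger /d͡z/ is alveolar, so /ɢ/ must become alveolar as well.
The voiced alveolar stop is [d], so /ɢ/ → [d].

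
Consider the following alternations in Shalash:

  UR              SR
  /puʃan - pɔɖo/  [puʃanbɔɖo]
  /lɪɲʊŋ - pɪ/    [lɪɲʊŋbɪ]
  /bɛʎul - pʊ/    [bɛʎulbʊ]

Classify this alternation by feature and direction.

progressive voicing assimilation

The segment that alternates is /p/, which surfaces as [b] when adjacent to /n/.
The change voiceless → voiced matches the voicing of the preceding /n/, identifying this as voicing assimilation.
Place and manner are unchanged, so the assimilation is partial, not total.
The same holds elsewhere in the data: /p/ → [b] after /ŋ/ (voiceless → voiced, matching voiced); /p/ → [b] after /l/ (voiceless → voiced, matching voiced) — only voicing changes, and always toward the preceding segment.
Since the segment that changes follows the conditioning segment, the assimilation is progressive.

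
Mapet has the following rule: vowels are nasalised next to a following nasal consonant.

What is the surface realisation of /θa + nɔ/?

[θãnɔ]

/a/ sits next to the nasal /n/ and is therefore nasalised to [ã].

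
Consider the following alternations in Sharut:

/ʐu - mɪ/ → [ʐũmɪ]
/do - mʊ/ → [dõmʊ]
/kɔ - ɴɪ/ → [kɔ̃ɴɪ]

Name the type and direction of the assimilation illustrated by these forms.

The vowel /u/ surfaces as nasalised [ũ] next to the following nasal /m/ — it has acquired the [+nasal] feature of its neighbour.
Likewise in the remaining data: /o/ → [õ] before /m/; /ɔ/ → [ɔ̃] before /ɴ/ — each time a vowel is nasalised next to a following nasal.
Because the conditioning nasal is to the right of the vowel that changes, the process is regressive (anticipatory).

regressive nasality assimilation (vowel nasalisation)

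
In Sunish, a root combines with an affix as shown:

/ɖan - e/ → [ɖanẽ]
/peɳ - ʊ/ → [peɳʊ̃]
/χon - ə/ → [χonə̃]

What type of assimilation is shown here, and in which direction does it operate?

progressive nasality assimilation (vowel nasalisation)

The vowel /e/ surfaces as nasalised [ẽ] next to the preceding nasal /n/ — it has acquired the [+nasal] feature of its neighbour.
The other forms show the same pattern: /ʊ/ → [ʊ̃] after /ɳ/; /ə/ → [ə̃] after /n/ — each time a vowel is nasalised next to a preceding nasal.
Because the conditioning nasal is to the left of the vowel that changes, the process is progressive (perseverative).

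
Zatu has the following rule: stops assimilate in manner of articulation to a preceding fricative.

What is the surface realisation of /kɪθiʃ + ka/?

The rule targets /k/ (voiceless velar stop), which sits after the trigger /ʃ/ (fricative).
Changing only its manner to fricative gives [x] — the voiceless velar fricative.

[kɪθiʃxa]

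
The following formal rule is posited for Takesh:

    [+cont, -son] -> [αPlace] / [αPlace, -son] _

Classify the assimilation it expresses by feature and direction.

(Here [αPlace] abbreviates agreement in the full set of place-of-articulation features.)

progressive place assimilation

The shared variable α links the value of the place features (abbreviated [Place]) on the target to the same value on the neighbouring segment, so place is the feature that assimilates.
Since the environment is written before the underscore, the trigger precedes the target; the direction is progressive.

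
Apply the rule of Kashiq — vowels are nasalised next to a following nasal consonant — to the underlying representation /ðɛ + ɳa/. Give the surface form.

[ðɛ̃ɳa]

/ɛ/ sits next to the nasal /ɳ/ and is therefore nasalised to [ɛ̃].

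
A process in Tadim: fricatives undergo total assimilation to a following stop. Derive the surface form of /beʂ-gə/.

[beggə]

/ʂ/ is the segment targeted by the rule; it sits immediately before /g/, so it assimilates completely and surfaces as [g].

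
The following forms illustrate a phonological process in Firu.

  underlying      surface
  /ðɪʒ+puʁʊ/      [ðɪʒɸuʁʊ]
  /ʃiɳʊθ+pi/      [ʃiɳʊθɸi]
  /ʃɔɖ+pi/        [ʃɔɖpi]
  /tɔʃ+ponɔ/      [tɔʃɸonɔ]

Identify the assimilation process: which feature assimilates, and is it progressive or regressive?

progressive manner assimilation

Underlying /p/ is realised as [ɸ] next to /ʒ/; /ʒ/ itself does not change.
/p/ is a stop while /ʒ/ is a fricative; the output [ɸ] is a fricative, matching the trigger — so the feature that spreads is manner.
Place and voice are unchanged, so the assimilation is partial, not total.
The other alternating forms pattern the same way: /p/ → [ɸ] after /θ/ (stop → fricative, matching a fricative); /p/ → [ɸ] after /ʃ/ (stop → fricative, matching a fricative) — only manner changes, and always toward the preceding segment.
Nothing changes in [ʃɔɖpi]: there the adjacent consonants already agree in manner (/p/ and /ɖ/ are both stops), so this form is consistent with the same rule.
The trigger is the preceding segment, so the direction is progressive (perseverative).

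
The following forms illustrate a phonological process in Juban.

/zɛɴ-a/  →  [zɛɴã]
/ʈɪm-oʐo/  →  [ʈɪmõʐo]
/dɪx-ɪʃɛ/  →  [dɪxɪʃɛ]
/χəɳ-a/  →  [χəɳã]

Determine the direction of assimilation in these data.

The vowel /a/ surfaces as nasalised [ã] next to the preceding nasal /ɴ/ — it has acquired the [+nasal] feature of its neighbour.
The other forms show the same pattern: /o/ → [õ] after /m/; /a/ → [ã] after /ɳ/ — each time a vowel is nasalised next to a preceding nasal.
No change occurs in [dɪxɪʃɛ] because the vowel at the boundary is adjacent to an oral consonant, not a nasal (/ɪ/ next to /x/).
Because the conditioning nasal is to the left of the vowel that changes, the process is progressive (perseverative).

progressive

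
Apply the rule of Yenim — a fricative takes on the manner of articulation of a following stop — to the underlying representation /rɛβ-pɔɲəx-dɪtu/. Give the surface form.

The rule targets /β/ (voiced bilabial fricative), which sits before the trigger /p/ (stop).
A voiced bilabial stop is [b], so the surface segment is [b].
At the second juncture, /x/ likewise becomes [k] adjacent to /d/.

[rɛbpɔɲəkdɪtu]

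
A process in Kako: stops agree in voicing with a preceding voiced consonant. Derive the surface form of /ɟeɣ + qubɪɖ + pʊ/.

[ɟeɣɢubɪɖbʊ]

/q/ is a voiceless uvular stop. The preceding trigger /ɣ/ is voiced, so /q/ must become voiced as well.
A voiced uvular stop is [ɢ], so the surface segment is [ɢ].
The same rule applies at the second boundary: /p/ → [b] next to /ɖ/.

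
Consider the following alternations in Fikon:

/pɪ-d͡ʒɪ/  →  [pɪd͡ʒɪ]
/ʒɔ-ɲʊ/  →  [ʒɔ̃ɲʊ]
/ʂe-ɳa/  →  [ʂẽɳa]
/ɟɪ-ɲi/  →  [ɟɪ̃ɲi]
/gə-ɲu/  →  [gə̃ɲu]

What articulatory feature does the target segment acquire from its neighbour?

nasality

The vowel /ɔ/ surfaces as nasalised [ɔ̃] next to the following nasal /ɲ/ — it has acquired the [+nasal] feature of its neighbour.
Likewise in the remaining data: /e/ → [ẽ] before /ɳ/; /ɪ/ → [ɪ̃] before /ɲ/; /ə/ → [ə̃] before /ɲ/ — each time a vowel is nasalised next to a following nasal.
No change occurs in [pɪd͡ʒɪ] because the vowel at the boundary is adjacent to an oral consonant, not a nasal (/ɪ/ next to /d͡ʒ/).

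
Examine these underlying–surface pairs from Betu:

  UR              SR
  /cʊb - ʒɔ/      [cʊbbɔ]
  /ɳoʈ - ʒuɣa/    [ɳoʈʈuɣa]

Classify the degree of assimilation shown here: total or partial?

Underlying /ʒ/ is realised as [b] next to /b/; /b/ itself does not change.
The output [b] is identical to the trigger /b/ — every feature (place, manner, voicing) has been copied — so this is total assimilation.
The remaining alternation confirms this: /ʒ/ → [ʈ] after /ʈ/ — in each case the output is a copy of the preceding consonant.

total assimilation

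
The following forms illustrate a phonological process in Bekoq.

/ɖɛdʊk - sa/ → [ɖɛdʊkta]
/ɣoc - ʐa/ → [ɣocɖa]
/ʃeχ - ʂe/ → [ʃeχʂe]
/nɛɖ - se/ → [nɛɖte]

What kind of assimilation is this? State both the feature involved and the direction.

Comparing underlying and surface forms, /s/ → [t] is the alternation; the neighbouring /k/ is constant.
/s/ is a fricative while /k/ is a stop; the output [t] is a stop, matching the trigger — so the feature that spreads is manner.
Place and voice are unchanged, so the assimilation is partial, not total.
The same holds elsewhere in the data: /ʐ/ → [ɖ] after /c/ (fricative → stop, matching a stop); /s/ → [t] after /ɖ/ (fricative → stop, matching a stop) — only manner changes, and always toward the preceding segment.
Nothing changes in [ʃeχʂe]: there the adjacent consonants already agree in manner (/ʂ/ and /χ/ are both fricatives), so this form is consistent with the same rule.
The trigger is the preceding segment, so the direction is progressive (perseverative).

progressive manner assimilation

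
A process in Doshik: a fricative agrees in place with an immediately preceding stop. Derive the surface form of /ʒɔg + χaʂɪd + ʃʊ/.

[ʒɔgxaʂɪdsʊ]

The rule targets /χ/ (voiceless uvular fricative), which sits after the trigger /g/ (velar).
The voiceless velar fricative is [x], so /χ/ → [x].
The same rule applies at the second boundary: /ʃ/ → [s] next to /d/.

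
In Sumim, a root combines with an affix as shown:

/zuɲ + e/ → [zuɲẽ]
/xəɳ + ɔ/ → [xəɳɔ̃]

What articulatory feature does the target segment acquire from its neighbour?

nasality

The vowel /e/ surfaces as nasalised [ẽ] next to the preceding nasal /ɲ/ — it has acquired the [+nasal] feature of its neighbour.
Likewise in the remaining data: /ɔ/ → [ɔ̃] after /ɳ/ — each time a vowel is nasalised next to a preceding nasal.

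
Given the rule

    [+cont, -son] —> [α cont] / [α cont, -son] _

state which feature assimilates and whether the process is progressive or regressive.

The shared variable α links the value of [cont] on the target to that of the neighbouring obstruent. [cont] distinguishes stops from fricatives — a manner-of-articulation feature — so this is manner assimilation.
The conditioning segment sits to the left of the focus bar, meaning the trigger precedes the segment that changes — progressive assimilation.

progressive manner assimilation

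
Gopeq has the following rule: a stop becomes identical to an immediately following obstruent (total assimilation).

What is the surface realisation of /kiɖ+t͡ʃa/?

[kit͡ʃt͡ʃa]

/ɖ/ is the segment targeted by the rule; it sits immediately before /t͡ʃ/, so it assimilates completely and surfaces as [t͡ʃ].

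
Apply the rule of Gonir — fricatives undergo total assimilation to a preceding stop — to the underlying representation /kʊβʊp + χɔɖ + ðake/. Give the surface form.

/χ/ is the segment targeted by the rule; it sits immediately after /p/, so it assimilates completely and surfaces as [p].
At the second juncture, /ð/ likewise becomes [ɖ] adjacent to /ɖ/.

[kʊβʊppɔɖɖake]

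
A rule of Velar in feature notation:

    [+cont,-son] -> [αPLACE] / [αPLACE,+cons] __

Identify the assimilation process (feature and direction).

progressive place assimilation

The shared variable α links the value of the place features (abbreviated [PLACE]) on the target to the same value on the neighbouring segment, so place is the feature that assimilates.
The conditioning segment sits to the left of the focus bar, meaning the trigger precedes the segment that changes — progressive assimilation.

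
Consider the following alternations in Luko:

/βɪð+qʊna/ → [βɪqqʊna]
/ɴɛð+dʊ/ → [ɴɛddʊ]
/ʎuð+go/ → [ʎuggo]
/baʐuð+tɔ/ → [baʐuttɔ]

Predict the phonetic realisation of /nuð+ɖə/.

[nuɖɖə]

The data show regressive total assimilation (/ð/ → [q] before /q/; /ð/ → [d] before /d/; /ð/ → [g] before /g/; /ð/ → [t] before /t/): in every case the target segment becomes identical to its following neighbour, copying more than a single feature.
/ð/ is the segment targeted by the rule; it sits immediately before /ɖ/, so it assimilates completely and surfaces as [ɖ].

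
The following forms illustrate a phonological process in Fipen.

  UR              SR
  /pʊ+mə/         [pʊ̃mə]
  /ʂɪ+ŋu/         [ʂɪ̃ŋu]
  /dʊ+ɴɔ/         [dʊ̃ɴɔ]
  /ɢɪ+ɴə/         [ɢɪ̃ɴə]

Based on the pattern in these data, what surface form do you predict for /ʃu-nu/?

[ʃũnu]

The data show regressive nasality assimilation (vowel nasalisation): /ʊ/ → [ʊ̃] before /m/; /ɪ/ → [ɪ̃] before /ŋ/; /ʊ/ → [ʊ̃] before /ɴ/; /ɪ/ → [ɪ̃] before /ɴ/ — a vowel is nasalised by an immediately following nasal consonant.
/u/ sits next to the nasal /n/ and is therefore nasalised to [ũ].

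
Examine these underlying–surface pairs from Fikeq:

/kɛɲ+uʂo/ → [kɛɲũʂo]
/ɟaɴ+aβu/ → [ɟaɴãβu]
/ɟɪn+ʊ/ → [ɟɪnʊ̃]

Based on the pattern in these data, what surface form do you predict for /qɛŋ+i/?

[qɛŋĩ]

The data show progressive nasality assimilation (vowel nasalisation): /u/ → [ũ] after /ɲ/; /a/ → [ã] after /ɴ/; /ʊ/ → [ʊ̃] after /n/ — a vowel is nasalised by an immediately preceding nasal consonant.
The vowel /i/ is adjacent to the preceding nasal /ŋ/, so it acquires [+nasal] and surfaces as [ĩ].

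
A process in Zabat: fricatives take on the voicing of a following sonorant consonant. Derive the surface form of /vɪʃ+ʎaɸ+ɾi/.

The rule targets /ʃ/ (voiceless postalveolar fricative), which sits before the trigger /ʎ/ (voiced).
A voiced postalveolar fricative is [ʒ], so the surface segment is [ʒ].
At the second juncture, /ɸ/ likewise becomes [β] adjacent to /ɾ/.

[vɪʒʎaβɾi]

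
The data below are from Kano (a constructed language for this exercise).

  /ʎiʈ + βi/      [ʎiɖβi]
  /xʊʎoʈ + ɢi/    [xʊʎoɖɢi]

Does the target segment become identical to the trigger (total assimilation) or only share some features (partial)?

partial assimilation

The segment that alternates is /ʈ/, which surfaces as [ɖ] when adjacent to /β/.
/ʈ/ is voiceless while /β/ is voiced; the output [ɖ] is voiced, matching the trigger — so the feature that spreads is voicing.
Place and manner are unchanged, so the assimilation is partial, not total.
The other alternating form patterns the same way: /ʈ/ → [ɖ] before /ɢ/ (voiceless → voiced, matching voiced) — only voicing changes, and always toward the following segment.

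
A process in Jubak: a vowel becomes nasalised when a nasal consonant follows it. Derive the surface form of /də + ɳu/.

[də̃ɳu]

/ə/ sits next to the nasal /ɳ/ and is therefore nasalised to [ə̃].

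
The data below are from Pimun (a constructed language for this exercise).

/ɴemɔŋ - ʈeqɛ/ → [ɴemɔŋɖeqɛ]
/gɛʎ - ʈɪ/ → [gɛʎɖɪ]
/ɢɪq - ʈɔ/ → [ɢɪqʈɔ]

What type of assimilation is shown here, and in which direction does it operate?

progressive voicing assimilation

Underlying /ʈ/ is realised as [ɖ] next to /ŋ/; /ŋ/ itself does not change.
/ʈ/ is voiceless while /ŋ/ is voiced; the output [ɖ] is voiced, matching the trigger — so the feature that spreads is voicing.
Place and manner are unchanged, so the assimilation is partial, not total.
The other alternating form patterns the same way: /ʈ/ → [ɖ] after /ʎ/ (voiceless → voiced, matching voiced) — only voicing changes, and always toward the preceding segment.
Nothing changes in [ɢɪqʈɔ]: there the adjacent consonants already agree in voicing (/ʈ/ and /q/ are both voiceless), so this form is consistent with the same rule.
The trigger is the preceding segment, so the direction is progressive (perseverative).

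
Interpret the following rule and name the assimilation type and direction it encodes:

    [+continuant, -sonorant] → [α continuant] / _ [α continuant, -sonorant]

The rule copies [continuant] (continuancy) from the environment onto the target fricatives; since [±continuant] encodes the stop/fricative manner contrast, the assimilating dimension is manner.
Since the environment is written after the underscore, the trigger follows the target; the direction is regressive.

regressive manner assimilation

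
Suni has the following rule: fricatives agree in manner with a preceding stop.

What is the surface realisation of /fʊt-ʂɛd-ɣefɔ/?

The rule targets /ʂ/ (voiceless retroflex fricative), which sits after the trigger /t/ (stop).
Changing only its manner to stop gives [ʈ] — the voiceless retroflex stop.
The same rule applies at the second boundary: /ɣ/ → [g] next to /d/.

[fʊtʈɛdgefɔ]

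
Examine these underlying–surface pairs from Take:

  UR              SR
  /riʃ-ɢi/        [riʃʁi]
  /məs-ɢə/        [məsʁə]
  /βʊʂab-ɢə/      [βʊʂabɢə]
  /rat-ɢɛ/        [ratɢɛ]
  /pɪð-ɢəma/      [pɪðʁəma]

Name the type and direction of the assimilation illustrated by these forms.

Comparing underlying and surface forms, /ɢ/ → [ʁ] is the alternation; the neighbouring /ʃ/ is constant.
The change stop → fricative matches the manner of the preceding /ʃ/, identifying this as manner assimilation.
Place and voice are unchanged, so the assimilation is partial, not total.
The same holds elsewhere in the data: /ɢ/ → [ʁ] after /s/ (stop → fricative, matching a fricative); /ɢ/ → [ʁ] after /ð/ (stop → fricative, matching a fricative) — only manner changes, and always toward the preceding segment.
Nothing changes in [βʊʂabɢə], [ratɢɛ]: there the adjacent consonants already agree in manner (/ɢ/ and /b/ are both stops; /ɢ/ and /t/ are both stops), so these forms are consistent with the same rule.
The trigger is the preceding segment, so the direction is progressive (perseverative).

progressive manner assimilation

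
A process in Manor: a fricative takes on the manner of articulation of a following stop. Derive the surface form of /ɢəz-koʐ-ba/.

/z/ is a voiced alveolar fricative. The following trigger /k/ is a stop, so /z/ must become a stop as well.
The voiced alveolar stop is [d], so /z/ → [d].
The same rule applies at the second boundary: /ʐ/ → [ɖ] next to /b/.

[ɢədkoɖba]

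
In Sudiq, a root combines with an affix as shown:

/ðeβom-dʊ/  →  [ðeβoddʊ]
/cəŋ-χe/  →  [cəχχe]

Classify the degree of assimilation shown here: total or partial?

Underlying /m/ is realised as [d] next to /d/; /d/ itself does not change.
The output [d] is identical to the trigger /d/ — every feature (place, manner, voicing) has been copied — so this is total assimilation.
The other form behaves the same way: /ŋ/ → [χ] before /χ/ — in each case the output is a copy of the following consonant.

total assimilation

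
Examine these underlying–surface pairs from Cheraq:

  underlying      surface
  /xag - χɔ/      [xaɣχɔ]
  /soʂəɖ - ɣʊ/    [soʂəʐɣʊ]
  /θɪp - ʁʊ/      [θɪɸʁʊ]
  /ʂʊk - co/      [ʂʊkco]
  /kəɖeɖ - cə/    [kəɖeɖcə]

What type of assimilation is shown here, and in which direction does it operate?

Comparing underlying and surface forms, /g/ → [ɣ] is the alternation; the neighbouring /χ/ is constant.
The change stop → fricative matches the manner of the following /χ/, identifying this as manner assimilation.
Place and voice are unchanged, so the assimilation is partial, not total.
The other alternating forms pattern the same way: /ɖ/ → [ʐ] before /ɣ/ (stop → fricative, matching a fricative); /p/ → [ɸ] before /ʁ/ (stop → fricative, matching a fricative) — only manner changes, and always toward the following segment.
No alternation appears in [ʂʊkco], [kəɖeɖcə]: there the adjacent consonants already agree in manner (/k/ and /c/ are both stops; /ɖ/ and /c/ are both stops), so these forms are consistent with the same rule.
The trigger is the following segment, so the direction is regressive (anticipatory).

regressive manner assimilation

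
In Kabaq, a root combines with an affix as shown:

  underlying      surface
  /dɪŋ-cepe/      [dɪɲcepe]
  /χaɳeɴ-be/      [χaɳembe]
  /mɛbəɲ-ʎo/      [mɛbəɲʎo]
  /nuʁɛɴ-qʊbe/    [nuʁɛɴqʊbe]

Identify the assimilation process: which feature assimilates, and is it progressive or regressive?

The segment that alternates is /ŋ/, which surfaces as [ɲ] when adjacent to /c/.
/ŋ/ is velar while /c/ is palatal; the output [ɲ] is palatal, matching the trigger — so the feature that spreads is place.
Manner and voice are unchanged, so the assimilation is partial, not total.
The same holds elsewhere in the data: /ɴ/ → [m] before /b/ (uvular → bilabial, matching bilabial) — only place changes, and always toward the following segment.
Nothing changes in [mɛbəɲʎo], [nuʁɛɴqʊbe]: there the adjacent consonants already agree in place (/ɲ/ and /ʎ/ are both palatal; /ɴ/ and /q/ are both uvular), so these forms are consistent with the same rule.
Since the segment that changes precedes the conditioning segment, the assimilation is regressive.

regressive place assimilation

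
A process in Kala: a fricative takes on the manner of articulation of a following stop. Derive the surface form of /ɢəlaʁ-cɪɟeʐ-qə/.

[ɢəlaɢcɪɟeɖqə]

/ʁ/ is a voiced uvular fricative. The following trigger /c/ is a stop, so /ʁ/ must become a stop as well.
A voiced uvular stop is [ɢ], so the surface segment is [ɢ].
At the second juncture, /ʐ/ likewise becomes [ɖ] adjacent to /q/.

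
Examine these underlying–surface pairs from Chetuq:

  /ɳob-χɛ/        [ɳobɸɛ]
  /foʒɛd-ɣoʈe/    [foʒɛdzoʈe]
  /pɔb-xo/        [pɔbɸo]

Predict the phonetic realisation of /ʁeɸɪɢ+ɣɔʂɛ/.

[ʁeɸɪɢʁɔʂɛ]

The data show progressive place assimilation: /χ/ → [ɸ] after /b/; /ɣ/ → [z] after /d/; /x/ → [ɸ] after /b/. In each pair only place changes, matching the preceding consonant, while manner and voice stay constant.
/ɣ/ is a voiced velar fricative. The preceding trigger /ɢ/ is uvular, so /ɣ/ must become uvular as well.
Changing only its place to uvular gives [ʁ] — the voiced uvular fricative.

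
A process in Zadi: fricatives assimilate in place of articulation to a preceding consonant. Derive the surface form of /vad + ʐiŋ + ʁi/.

The rule targets /ʐ/ (voiced retroflex fricative), which sits after the trigger /d/ (alveolar).
The voiced alveolar fricative is [z], so /ʐ/ → [z].
The same rule applies at the second boundary: /ʁ/ → [ɣ] next to /ŋ/.

[vadziŋɣi]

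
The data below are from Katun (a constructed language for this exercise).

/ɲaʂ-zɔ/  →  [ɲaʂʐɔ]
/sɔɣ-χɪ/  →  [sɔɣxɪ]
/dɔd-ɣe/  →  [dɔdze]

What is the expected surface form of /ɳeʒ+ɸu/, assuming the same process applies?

[ɳeʒʃu]

The data show progressive place assimilation: /z/ → [ʐ] after /ʂ/; /χ/ → [x] after /ɣ/; /ɣ/ → [z] after /d/. In each pair only place changes, matching the preceding consonant, while manner and voice stay constant.
The rule targets /ɸ/ (voiceless bilabial fricative), which sits after the trigger /ʒ/ (postalveolar).
A voiceless postalveolar fricative is [ʃ], so the surface segment is [ʃ].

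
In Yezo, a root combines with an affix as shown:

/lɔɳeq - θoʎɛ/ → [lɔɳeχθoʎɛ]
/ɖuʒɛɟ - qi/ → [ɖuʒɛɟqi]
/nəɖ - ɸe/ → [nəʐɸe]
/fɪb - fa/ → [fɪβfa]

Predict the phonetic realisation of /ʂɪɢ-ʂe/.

The data show regressive manner assimilation: /q/ → [χ] before /θ/; /ɖ/ → [ʐ] before /ɸ/; /b/ → [β] before /f/. In each pair only manner changes, matching the following consonant, while place and voice stay constant.
No alternation appears in [ɖuʒɛɟqi]: there the adjacent consonants already agree in manner (/ɟ/ and /q/ are both stops), so this form is consistent with the same rule.
The rule targets /ɢ/ (voiced uvular stop), which sits before the trigger /ʂ/ (fricative).
Changing only its manner to fricative gives [ʁ] — the voiced uvular fricative.

[ʂɪʁʂe]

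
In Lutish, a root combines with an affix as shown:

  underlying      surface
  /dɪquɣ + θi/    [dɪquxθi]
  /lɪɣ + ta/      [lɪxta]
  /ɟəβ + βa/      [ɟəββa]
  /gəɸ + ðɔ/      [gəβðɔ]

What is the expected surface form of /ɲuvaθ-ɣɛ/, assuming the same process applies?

[ɲuvaðɣɛ]

The data show regressive voicing assimilation: /ɣ/ → [x] before /θ/; /ɣ/ → [x] before /t/; /ɸ/ → [β] before /ð/. In each pair only voicing changes, matching the following consonant, while place and manner stay constant.
No alternation appears in [ɟəββa]: there the adjacent consonants already agree in voicing (/β/ and /β/ are both voiced), so this form is consistent with the same rule.
The rule targets /θ/ (voiceless dental fricative), which sits before the trigger /ɣ/ (voiced).
A voiced dental fricative is [ð], so the surface segment is [ð].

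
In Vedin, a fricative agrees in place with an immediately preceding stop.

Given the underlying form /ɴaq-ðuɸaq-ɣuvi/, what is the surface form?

[ɴaqʁuɸaqʁuvi]

/ð/ is a voiced dental fricative. The preceding trigger /q/ is uvular, so /ð/ must become uvular as well.
The voiced uvular fricative is [ʁ], so /ð/ → [ʁ].
At the second juncture, /ɣ/ likewise becomes [ʁ] adjacent to /q/.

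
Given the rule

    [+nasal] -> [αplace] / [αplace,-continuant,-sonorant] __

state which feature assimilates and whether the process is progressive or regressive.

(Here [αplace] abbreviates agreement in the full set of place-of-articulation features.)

The rule copies the place features (abbreviated [place]) from the environment onto the target, so the assimilating feature is place.
The conditioning segment sits to the left of the focus bar, meaning the trigger precedes the segment that changes — progressive assimilation.

progressive place assimilation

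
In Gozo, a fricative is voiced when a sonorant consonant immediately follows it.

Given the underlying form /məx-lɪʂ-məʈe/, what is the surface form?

/x/ is a voiceless velar fricative. The following trigger /l/ is voiced, so /x/ must become voiced as well.
Changing only its voicing to voiced gives [ɣ] — the voiced velar fricative.
The same rule applies at the second boundary: /ʂ/ → [ʐ] next to /m/.

[məɣlɪʐməʈe]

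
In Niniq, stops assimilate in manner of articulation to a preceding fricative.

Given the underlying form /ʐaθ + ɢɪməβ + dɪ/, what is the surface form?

The rule targets /ɢ/ (voiced uvular stop), which sits after the trigger /θ/ (fricative).
The voiced uvular fricative is [ʁ], so /ɢ/ → [ʁ].
The same rule applies at the second boundary: /d/ → [z] next to /β/.

[ʐaθʁɪməβzɪ]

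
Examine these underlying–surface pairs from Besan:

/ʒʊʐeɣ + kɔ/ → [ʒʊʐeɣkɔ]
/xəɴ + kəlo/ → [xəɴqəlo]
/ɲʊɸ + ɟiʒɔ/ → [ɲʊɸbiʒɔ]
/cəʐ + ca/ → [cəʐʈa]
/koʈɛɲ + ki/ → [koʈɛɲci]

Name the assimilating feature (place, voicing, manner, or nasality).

Underlying /k/ is realised as [q] next to /ɴ/; /ɴ/ itself does not change.
The change velar → uvular matches the place of the preceding /ɴ/, identifying this as place assimilation.
The same holds elsewhere in the data: /ɟ/ → [b] after /ɸ/ (palatal → bilabial, matching bilabial); /c/ → [ʈ] after /ʐ/ (palatal → retroflex, matching retroflex); /k/ → [c] after /ɲ/ (velar → palatal, matching palatal) — only place changes, and always toward the preceding segment.
Nothing changes in [ʒʊʐeɣkɔ]: there the adjacent consonants already agree in place (/k/ and /ɣ/ are both velar), so this form is consistent with the same rule.

place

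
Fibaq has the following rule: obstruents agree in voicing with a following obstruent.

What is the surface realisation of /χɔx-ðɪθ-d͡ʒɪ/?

[χɔɣðɪðd͡ʒɪ]

The rule targets /x/ (voiceless velar fricative), which sits before the trigger /ð/ (voiced).
The voiced velar fricative is [ɣ], so /x/ → [ɣ].
The same rule applies at the second boundary: /θ/ → [ð] next to /d͡ʒ/.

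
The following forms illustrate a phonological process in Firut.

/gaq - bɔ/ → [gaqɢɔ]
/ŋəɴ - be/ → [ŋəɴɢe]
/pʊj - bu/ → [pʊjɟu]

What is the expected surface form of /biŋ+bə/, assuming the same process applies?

The data show progressive place assimilation: /b/ → [ɢ] after /q/; /b/ → [ɢ] after /ɴ/; /b/ → [ɟ] after /j/. In each pair only place changes, matching the preceding consonant, while manner and voice stay constant.
/b/ is a voiced bilabial stop. The preceding trigger /ŋ/ is velar, so /b/ must become velar as well.
The voiced velar stop is [g], so /b/ → [g].

[biŋgə]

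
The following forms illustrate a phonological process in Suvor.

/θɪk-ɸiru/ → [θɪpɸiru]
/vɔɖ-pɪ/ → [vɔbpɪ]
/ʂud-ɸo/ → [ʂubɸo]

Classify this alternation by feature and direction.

regressive place assimilation

The segment that alternates is /k/, which surfaces as [p] when adjacent to /ɸ/.
/k/ is velar while /ɸ/ is bilabial; the output [p] is bilabial, matching the trigger — so the feature that spreads is place.
Manner and voice are unchanged, so the assimilation is partial, not total.
The same holds elsewhere in the data: /ɖ/ → [b] before /p/ (retroflex → bilabial, matching bilabial); /d/ → [b] before /ɸ/ (alveolar → bilabial, matching bilabial) — only place changes, and always toward the following segment.
The trigger is the following segment, so the direction is regressive (anticipatory).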